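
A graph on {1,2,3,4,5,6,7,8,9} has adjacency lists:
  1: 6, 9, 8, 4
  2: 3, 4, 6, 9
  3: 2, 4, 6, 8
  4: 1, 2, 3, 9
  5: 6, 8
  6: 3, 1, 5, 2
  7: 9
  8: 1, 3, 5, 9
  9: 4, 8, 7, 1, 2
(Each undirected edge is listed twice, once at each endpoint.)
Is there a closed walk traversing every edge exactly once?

No

Degrees: 1:4, 2:4, 3:4, 4:4, 5:2, 6:4, 7:1, 8:4, 9:5
7, 9 have odd degree; an Eulerian circuit needs every degree to be even, so none exists.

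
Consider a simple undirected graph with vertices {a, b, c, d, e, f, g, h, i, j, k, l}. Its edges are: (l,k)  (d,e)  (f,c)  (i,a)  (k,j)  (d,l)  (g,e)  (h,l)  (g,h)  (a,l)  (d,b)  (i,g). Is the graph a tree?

|V| = 12, |E| = 12.
It is not connected, so it is not a tree.

No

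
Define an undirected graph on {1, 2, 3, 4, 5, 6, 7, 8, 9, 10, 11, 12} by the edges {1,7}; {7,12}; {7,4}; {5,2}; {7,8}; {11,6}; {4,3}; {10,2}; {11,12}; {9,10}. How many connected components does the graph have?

2

Component: {2, 5, 9, 10}
Component: {1, 3, 4, 6, 7, 8, 11, 12}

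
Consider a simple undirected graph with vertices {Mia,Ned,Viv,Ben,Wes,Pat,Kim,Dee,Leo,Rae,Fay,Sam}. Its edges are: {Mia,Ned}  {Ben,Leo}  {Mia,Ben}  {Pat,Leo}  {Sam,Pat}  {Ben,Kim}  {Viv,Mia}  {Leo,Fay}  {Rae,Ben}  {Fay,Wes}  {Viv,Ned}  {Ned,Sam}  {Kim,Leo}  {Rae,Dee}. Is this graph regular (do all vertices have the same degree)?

No

Degrees: Mia:3, Ned:3, Viv:2, Ben:4, Wes:1, Pat:2, Kim:2, Dee:1, Leo:4, Rae:2, Fay:2, Sam:2
Degrees are not all equal (e.g. deg(Wes)=1 but deg(Ben)=4); not regular.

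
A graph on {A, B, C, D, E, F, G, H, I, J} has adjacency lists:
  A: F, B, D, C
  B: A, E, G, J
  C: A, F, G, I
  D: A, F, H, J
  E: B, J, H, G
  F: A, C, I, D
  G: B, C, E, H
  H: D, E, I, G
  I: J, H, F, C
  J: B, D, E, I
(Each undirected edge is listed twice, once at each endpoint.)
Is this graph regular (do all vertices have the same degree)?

Degrees: A:4, B:4, C:4, D:4, E:4, F:4, G:4, H:4, I:4, J:4
All degrees equal 4; the graph is regular.

Yes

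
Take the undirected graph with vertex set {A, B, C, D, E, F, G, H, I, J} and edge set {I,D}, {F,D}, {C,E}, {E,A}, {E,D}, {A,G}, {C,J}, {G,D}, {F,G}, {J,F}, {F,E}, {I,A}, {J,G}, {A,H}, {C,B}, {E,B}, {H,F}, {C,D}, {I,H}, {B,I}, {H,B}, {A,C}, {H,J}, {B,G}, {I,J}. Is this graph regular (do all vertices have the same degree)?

Degrees: A:5, B:5, C:5, D:5, E:5, F:5, G:5, H:5, I:5, J:5
All degrees equal 5; the graph is regular.

Yes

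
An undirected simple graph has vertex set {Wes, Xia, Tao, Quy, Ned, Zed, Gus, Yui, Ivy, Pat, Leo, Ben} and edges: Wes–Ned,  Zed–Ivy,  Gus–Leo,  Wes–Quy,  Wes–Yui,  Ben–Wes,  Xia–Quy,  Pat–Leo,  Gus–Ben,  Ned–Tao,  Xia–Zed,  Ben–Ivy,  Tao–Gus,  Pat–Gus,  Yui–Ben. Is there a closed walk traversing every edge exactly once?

Yes

Degrees: Wes:4, Xia:2, Tao:2, Quy:2, Ned:2, Zed:2, Gus:4, Yui:2, Ivy:2, Pat:2, Leo:2, Ben:4
Every vertex has even degree and the edges form a single connected piece, so an Eulerian circuit exists.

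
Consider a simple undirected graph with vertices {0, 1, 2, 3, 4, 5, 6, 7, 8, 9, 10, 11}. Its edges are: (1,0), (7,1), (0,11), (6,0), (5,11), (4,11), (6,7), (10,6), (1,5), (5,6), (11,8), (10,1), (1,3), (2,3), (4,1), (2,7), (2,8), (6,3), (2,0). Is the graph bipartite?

Partition the vertices as {1, 2, 6, 9, 11} vs {0, 3, 4, 5, 7, 8, 10}. Each listed edge has one endpoint in each part, so the graph is bipartite.

Yes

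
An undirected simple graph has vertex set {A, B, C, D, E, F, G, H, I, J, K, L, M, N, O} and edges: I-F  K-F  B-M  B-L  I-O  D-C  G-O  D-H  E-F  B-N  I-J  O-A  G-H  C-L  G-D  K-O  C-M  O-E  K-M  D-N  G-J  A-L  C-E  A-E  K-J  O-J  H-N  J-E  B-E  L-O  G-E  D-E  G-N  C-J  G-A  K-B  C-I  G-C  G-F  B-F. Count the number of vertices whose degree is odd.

8

Degrees: A:4, B:6, C:7, D:5, E:8, F:5, G:9, H:3, I:4, J:6, K:5, L:4, M:3, N:4, O:7
Odd-degree vertices: C, D, F, G, H, K, M, O.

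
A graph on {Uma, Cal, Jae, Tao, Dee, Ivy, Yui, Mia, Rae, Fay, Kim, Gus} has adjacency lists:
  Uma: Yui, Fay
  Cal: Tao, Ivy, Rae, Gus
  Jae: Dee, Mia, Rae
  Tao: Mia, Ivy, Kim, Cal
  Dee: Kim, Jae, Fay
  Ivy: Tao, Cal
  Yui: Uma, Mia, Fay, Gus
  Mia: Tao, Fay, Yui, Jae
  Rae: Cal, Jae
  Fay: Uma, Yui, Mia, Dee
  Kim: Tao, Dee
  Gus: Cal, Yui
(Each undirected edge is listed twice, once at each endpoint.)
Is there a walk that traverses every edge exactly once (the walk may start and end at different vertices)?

Yes

Degrees: Uma:2, Cal:4, Jae:3, Tao:4, Dee:3, Ivy:2, Yui:4, Mia:4, Rae:2, Fay:4, Kim:2, Gus:2
Odd-degree vertices: Jae, Dee (2 total).
With 2 odd-degree vertices and all edges in one connected piece, an Eulerian trail exists (from Jae to Dee).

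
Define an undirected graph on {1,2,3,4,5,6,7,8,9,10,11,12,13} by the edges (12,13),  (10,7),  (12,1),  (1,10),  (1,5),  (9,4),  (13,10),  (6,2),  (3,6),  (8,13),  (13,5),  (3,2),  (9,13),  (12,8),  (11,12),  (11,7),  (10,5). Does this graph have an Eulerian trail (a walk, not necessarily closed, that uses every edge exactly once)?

Degrees: 1:3, 2:2, 3:2, 4:1, 5:3, 6:2, 7:2, 8:2, 9:2, 10:4, 11:2, 12:4, 13:5
Odd-degree vertices: 1, 4, 5, 13 (4 total).
An Eulerian trail requires 0 or 2 odd-degree vertices; here there are 4.

No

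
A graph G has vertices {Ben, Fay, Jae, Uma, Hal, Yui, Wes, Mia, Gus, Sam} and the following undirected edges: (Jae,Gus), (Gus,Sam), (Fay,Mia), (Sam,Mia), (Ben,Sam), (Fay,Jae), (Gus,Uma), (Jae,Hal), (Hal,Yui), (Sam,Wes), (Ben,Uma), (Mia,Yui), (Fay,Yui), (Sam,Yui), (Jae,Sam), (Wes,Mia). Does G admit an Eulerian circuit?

No

Degrees: Ben:2, Fay:3, Jae:4, Uma:2, Hal:2, Yui:4, Wes:2, Mia:4, Gus:3, Sam:6
Vertices with odd degree: Fay, Gus. An Eulerian circuit requires all degrees even.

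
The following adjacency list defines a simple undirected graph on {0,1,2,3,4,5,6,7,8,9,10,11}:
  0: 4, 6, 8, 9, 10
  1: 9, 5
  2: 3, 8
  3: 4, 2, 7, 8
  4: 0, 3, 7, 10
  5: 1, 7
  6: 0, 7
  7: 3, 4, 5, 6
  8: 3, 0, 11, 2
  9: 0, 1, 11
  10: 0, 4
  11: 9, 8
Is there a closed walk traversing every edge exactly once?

Degrees: 0:5, 1:2, 2:2, 3:4, 4:4, 5:2, 6:2, 7:4, 8:4, 9:3, 10:2, 11:2
Vertices with odd degree: 0, 9. An Eulerian circuit requires all degrees even.

No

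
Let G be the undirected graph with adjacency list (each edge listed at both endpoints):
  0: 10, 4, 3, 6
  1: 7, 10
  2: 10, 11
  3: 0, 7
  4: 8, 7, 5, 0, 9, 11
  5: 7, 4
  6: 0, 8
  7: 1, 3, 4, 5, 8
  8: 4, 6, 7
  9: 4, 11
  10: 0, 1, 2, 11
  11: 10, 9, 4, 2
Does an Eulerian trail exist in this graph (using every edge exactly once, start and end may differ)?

Degrees: 0:4, 1:2, 2:2, 3:2, 4:6, 5:2, 6:2, 7:5, 8:3, 9:2, 10:4, 11:4
Odd-degree vertices: 7, 8 (2 total).
With 2 odd-degree vertices and all edges in one connected piece, an Eulerian trail exists (from 7 to 8).

Yes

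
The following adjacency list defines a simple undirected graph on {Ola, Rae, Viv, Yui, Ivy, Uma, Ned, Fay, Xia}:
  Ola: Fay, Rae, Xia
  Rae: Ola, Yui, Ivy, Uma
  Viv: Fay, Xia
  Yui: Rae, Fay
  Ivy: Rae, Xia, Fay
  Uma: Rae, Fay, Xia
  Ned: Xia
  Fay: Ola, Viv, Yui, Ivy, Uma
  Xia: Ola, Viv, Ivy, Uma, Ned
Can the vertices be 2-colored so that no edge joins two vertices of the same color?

Partition the vertices as {Rae, Fay, Xia} vs {Ola, Viv, Yui, Ivy, Uma, Ned}. Each listed edge has one endpoint in each part, so the graph is bipartite.

Yes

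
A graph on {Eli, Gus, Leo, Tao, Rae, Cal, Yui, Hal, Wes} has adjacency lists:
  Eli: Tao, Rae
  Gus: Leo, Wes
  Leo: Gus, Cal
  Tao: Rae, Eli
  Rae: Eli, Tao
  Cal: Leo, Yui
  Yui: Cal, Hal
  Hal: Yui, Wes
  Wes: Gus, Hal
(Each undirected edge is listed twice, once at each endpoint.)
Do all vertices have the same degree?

Yes

Degrees: Eli:2, Gus:2, Leo:2, Tao:2, Rae:2, Cal:2, Yui:2, Hal:2, Wes:2
Every vertex has degree 2, so the graph is 2-regular.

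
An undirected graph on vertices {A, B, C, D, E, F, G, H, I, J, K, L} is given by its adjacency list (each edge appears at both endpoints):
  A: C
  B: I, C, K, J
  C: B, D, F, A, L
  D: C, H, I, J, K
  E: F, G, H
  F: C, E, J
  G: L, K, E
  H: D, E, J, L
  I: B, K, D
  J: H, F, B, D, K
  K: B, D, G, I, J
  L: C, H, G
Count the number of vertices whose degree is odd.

10

Degrees: A:1, B:4, C:5, D:5, E:3, F:3, G:3, H:4, I:3, J:5, K:5, L:3
Odd-degree vertices: A, C, D, E, F, G, I, J, K, L.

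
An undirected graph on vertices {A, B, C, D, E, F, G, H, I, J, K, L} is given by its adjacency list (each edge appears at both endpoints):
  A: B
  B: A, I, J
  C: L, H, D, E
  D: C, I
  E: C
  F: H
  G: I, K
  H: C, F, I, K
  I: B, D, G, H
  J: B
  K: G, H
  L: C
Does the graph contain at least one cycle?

Yes

The graph has 12 vertices, 13 edges, and 1 connected component.
Since 13 > 12 - 1, a cycle must exist; for instance I-D-C-H-I.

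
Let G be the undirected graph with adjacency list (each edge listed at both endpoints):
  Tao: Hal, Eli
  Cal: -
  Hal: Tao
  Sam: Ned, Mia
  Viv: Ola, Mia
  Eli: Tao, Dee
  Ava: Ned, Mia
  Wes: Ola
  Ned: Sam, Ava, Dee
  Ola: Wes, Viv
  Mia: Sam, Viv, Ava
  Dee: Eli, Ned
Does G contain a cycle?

|V| = 12, |E| = 11, number of components = 2.
Since 11 > 12 - 2, a cycle must exist; for instance Ned-Sam-Mia-Ava-Ned.

Yes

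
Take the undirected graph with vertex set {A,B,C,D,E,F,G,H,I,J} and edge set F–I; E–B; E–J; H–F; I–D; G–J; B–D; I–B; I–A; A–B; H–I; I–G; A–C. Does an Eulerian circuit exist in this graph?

No

Degrees: A:3, B:4, C:1, D:2, E:2, F:2, G:2, H:2, I:6, J:2
Vertices with odd degree: A, C. An Eulerian circuit requires all degrees even.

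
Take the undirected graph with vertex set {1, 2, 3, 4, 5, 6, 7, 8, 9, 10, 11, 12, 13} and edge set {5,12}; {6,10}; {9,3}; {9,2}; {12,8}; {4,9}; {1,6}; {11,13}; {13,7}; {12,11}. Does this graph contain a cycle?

The graph has 13 vertices, 10 edges, and 3 connected components.
Since 10 = 13 - 3, the graph is a forest and contains no cycle.

No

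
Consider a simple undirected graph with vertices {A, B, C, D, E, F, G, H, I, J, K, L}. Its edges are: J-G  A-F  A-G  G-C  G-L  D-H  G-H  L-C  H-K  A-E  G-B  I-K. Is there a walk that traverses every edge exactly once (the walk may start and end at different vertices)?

No

Degrees: A:3, B:1, C:2, D:1, E:1, F:1, G:6, H:3, I:1, J:1, K:2, L:2
Odd-degree vertices: A, B, D, E, F, H, I, J (8 total).
An Eulerian trail requires 0 or 2 odd-degree vertices; here there are 8.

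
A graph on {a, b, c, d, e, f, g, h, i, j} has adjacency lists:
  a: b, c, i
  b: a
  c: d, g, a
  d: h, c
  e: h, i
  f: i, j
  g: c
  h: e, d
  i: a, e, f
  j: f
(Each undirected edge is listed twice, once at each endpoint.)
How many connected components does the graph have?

Component: {a, b, c, d, e, f, g, h, i, j}

1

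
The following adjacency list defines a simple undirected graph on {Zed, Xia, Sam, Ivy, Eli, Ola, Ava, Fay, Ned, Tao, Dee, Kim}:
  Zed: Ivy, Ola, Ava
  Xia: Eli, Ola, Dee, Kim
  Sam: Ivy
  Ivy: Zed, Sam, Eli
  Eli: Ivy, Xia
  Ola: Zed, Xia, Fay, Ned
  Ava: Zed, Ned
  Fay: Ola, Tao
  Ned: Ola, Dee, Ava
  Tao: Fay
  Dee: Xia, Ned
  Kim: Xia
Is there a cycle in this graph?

|V| = 12, |E| = 14, number of components = 1.
One cycle is Zed-Ola-Ned-Ava-Zed.

Yes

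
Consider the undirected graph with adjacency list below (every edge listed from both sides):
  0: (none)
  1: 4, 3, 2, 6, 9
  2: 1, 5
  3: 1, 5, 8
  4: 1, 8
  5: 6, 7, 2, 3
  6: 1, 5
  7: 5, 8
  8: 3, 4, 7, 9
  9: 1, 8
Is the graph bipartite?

A valid 2-coloring puts {0, 2, 3, 4, 6, 7, 9} on one side and {1, 5, 8} on the other; every edge crosses between the two sides.

Yes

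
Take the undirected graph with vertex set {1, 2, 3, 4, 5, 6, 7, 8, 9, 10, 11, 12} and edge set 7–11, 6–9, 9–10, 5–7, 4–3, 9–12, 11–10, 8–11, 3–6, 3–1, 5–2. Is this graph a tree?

Yes

The graph has 12 vertices and 11 edges.
It is connected with exactly 11 edges, hence acyclic — it is a tree.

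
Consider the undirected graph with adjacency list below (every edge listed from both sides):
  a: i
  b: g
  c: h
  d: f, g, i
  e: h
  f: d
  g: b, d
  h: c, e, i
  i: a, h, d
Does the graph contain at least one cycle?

The graph has 9 vertices, 8 edges, and 1 connected component.
A forest on 9 vertices with 1 component has exactly 8 edges, which matches — so no cycle.

No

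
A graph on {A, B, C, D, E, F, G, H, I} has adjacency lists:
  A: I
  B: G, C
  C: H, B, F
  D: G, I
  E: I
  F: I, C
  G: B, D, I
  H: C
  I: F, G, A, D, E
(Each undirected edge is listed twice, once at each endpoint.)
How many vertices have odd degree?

Degrees: A:1, B:2, C:3, D:2, E:1, F:2, G:3, H:1, I:5
Odd-degree vertices: A, C, E, G, H, I.

6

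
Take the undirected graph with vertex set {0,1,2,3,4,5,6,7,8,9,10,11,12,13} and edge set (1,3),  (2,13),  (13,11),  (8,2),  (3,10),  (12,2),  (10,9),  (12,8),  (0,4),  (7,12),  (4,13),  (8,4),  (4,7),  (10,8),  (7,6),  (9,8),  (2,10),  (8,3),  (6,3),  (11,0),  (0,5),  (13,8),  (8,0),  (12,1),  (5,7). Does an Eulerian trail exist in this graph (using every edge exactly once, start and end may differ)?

Yes

Degrees: 0:4, 1:2, 2:4, 3:4, 4:4, 5:2, 6:2, 7:4, 8:8, 9:2, 10:4, 11:2, 12:4, 13:4
Odd-degree vertices: none (0 total).
The non-isolated vertices are connected and exactly 0 have odd degree, so an Eulerian trail exists.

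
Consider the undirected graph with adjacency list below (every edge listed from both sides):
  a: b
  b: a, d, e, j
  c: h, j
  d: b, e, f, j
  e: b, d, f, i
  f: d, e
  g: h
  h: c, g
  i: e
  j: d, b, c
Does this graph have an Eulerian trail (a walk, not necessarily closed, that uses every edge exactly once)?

Degrees: a:1, b:4, c:2, d:4, e:4, f:2, g:1, h:2, i:1, j:3
Odd-degree vertices: a, g, i, j (4 total).
An Eulerian trail requires 0 or 2 odd-degree vertices; here there are 4.

No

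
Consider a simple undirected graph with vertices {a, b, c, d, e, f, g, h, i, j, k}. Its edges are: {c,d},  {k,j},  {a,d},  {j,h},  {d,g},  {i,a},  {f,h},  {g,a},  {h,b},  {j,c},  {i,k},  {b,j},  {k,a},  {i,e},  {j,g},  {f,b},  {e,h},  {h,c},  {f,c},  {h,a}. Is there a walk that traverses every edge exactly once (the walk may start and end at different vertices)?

No

Degrees: a:5, b:3, c:4, d:3, e:2, f:3, g:3, h:6, i:3, j:5, k:3
Odd-degree vertices: a, b, d, f, g, i, j, k (8 total).
With 8 odd-degree vertices (more than two), no single trail can use every edge.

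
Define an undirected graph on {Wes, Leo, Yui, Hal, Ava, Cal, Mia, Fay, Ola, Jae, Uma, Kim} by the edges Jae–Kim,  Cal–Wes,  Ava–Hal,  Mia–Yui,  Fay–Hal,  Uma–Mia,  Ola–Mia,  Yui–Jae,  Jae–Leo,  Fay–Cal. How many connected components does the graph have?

2

Component: {Wes, Hal, Ava, Cal, Fay}
Component: {Leo, Yui, Mia, Ola, Jae, Uma, Kim}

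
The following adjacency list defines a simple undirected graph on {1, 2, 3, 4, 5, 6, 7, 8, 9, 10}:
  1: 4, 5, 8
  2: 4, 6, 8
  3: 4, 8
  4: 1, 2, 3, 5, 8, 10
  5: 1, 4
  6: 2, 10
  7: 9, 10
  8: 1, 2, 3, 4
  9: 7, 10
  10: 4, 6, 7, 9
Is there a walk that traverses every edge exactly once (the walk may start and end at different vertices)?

Yes

Degrees: 1:3, 2:3, 3:2, 4:6, 5:2, 6:2, 7:2, 8:4, 9:2, 10:4
Odd-degree vertices: 1, 2 (2 total).
The non-isolated vertices are connected and exactly 2 have odd degree, so an Eulerian trail exists (from 1 to 2).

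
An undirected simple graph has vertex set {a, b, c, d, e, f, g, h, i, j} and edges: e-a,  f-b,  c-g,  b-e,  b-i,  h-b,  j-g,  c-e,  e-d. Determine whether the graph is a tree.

Yes

The graph has 10 vertices and 9 edges.
It is connected with exactly 9 edges, hence acyclic — it is a tree.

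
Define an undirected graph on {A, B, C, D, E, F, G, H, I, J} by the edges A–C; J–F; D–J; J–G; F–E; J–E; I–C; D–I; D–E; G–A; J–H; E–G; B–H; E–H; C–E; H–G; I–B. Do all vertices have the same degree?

No

Degrees: A:2, B:2, C:3, D:3, E:6, F:2, G:4, H:4, I:3, J:5
Degrees are not all equal (e.g. deg(A)=2 but deg(E)=6); not regular.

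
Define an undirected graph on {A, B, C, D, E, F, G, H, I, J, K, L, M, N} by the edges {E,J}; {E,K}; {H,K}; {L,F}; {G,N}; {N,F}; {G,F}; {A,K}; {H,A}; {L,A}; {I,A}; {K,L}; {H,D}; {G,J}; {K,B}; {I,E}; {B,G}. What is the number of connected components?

3

Component: {C}
Component: {M}
Component: {A, B, D, E, F, G, H, I, J, K, L, N}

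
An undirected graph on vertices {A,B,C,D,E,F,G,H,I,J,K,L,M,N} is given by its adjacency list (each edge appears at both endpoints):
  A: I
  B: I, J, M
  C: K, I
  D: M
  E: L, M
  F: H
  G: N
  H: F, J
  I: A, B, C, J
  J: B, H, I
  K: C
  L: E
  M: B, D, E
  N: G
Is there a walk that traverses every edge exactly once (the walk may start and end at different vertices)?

Degrees: A:1, B:3, C:2, D:1, E:2, F:1, G:1, H:2, I:4, J:3, K:1, L:1, M:3, N:1
Odd-degree vertices: A, B, D, F, G, J, K, L, M, N (10 total).
An Eulerian trail requires 0 or 2 odd-degree vertices; here there are 10.

No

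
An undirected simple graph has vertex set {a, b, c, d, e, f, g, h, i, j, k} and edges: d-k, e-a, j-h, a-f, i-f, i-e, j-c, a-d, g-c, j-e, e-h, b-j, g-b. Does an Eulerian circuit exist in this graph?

Degrees: a:3, b:2, c:2, d:2, e:4, f:2, g:2, h:2, i:2, j:4, k:1
Vertices with odd degree: a, k. An Eulerian circuit requires all degrees even.

No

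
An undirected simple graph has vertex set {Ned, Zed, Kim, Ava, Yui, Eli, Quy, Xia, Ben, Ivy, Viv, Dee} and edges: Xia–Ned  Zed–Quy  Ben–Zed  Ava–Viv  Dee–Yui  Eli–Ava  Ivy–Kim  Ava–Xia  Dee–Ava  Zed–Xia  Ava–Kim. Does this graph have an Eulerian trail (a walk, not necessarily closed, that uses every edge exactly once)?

No

Degrees: Ned:1, Zed:3, Kim:2, Ava:5, Yui:1, Eli:1, Quy:1, Xia:3, Ben:1, Ivy:1, Viv:1, Dee:2
Odd-degree vertices: Ned, Zed, Ava, Yui, Eli, Quy, Xia, Ben, Ivy, Viv (10 total).
An Eulerian trail requires 0 or 2 odd-degree vertices; here there are 10.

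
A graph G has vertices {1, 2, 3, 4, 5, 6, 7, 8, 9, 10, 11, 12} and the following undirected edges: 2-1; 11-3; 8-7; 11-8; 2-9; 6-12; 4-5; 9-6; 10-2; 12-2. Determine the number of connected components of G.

3

Component: {4, 5}
Component: {3, 7, 8, 11}
Component: {1, 2, 6, 9, 10, 12}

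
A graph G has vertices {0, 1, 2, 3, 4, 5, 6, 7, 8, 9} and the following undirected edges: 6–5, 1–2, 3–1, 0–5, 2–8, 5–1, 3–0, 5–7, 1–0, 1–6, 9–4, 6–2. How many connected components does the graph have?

2

Component: {4, 9}
Component: {0, 1, 2, 3, 5, 6, 7, 8}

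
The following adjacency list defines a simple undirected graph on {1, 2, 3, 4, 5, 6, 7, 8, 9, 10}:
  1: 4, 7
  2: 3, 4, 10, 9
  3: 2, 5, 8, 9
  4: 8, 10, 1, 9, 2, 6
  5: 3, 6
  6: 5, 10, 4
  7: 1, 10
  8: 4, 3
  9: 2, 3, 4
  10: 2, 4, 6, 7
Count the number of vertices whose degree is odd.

Degrees: 1:2, 2:4, 3:4, 4:6, 5:2, 6:3, 7:2, 8:2, 9:3, 10:4
Odd-degree vertices: 6, 9.

2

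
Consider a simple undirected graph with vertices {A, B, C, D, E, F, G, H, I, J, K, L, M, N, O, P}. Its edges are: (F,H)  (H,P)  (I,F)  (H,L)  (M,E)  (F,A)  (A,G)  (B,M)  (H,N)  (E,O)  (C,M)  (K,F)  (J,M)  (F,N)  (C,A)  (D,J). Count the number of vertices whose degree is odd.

Degrees: A:3, B:1, C:2, D:1, E:2, F:5, G:1, H:4, I:1, J:2, K:1, L:1, M:4, N:2, O:1, P:1
Odd-degree vertices: A, B, D, F, G, I, K, L, O, P.

10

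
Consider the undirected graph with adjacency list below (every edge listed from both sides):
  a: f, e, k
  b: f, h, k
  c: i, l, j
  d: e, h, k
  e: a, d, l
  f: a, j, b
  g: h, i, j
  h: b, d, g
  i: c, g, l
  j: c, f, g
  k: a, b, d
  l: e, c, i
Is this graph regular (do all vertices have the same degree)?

Degrees: a:3, b:3, c:3, d:3, e:3, f:3, g:3, h:3, i:3, j:3, k:3, l:3
All degrees equal 3; the graph is regular.

Yes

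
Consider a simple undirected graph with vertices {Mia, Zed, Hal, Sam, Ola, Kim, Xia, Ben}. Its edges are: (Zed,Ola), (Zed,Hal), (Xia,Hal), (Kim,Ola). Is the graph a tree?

|V| = 8, |E| = 4.
It is not connected, so it is not a tree.

No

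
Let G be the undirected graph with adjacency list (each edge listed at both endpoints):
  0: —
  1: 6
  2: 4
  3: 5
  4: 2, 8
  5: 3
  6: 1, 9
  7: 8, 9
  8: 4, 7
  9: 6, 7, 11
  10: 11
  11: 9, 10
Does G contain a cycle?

No

|V| = 12, |E| = 9, number of components = 3.
Since 9 = 12 - 3, the graph is a forest and contains no cycle.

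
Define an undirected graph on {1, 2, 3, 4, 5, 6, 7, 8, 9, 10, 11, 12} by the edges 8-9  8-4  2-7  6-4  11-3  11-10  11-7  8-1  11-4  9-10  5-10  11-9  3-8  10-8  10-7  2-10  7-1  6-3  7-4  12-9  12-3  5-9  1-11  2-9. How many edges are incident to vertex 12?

2

Neighbors of 12: 3, 9.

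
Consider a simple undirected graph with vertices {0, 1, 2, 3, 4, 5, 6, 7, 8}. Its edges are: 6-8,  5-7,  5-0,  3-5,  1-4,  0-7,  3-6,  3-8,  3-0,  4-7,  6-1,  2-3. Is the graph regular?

No

Degrees: 0:3, 1:2, 2:1, 3:5, 4:2, 5:3, 6:3, 7:3, 8:2
Degrees are not all equal (e.g. deg(2)=1 but deg(3)=5); not regular.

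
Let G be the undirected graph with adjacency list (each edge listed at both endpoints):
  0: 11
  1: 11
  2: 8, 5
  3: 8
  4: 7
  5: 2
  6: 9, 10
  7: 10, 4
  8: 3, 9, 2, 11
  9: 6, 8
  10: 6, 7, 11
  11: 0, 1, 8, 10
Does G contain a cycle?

|V| = 12, |E| = 12, number of components = 1.
One cycle is 11-10-6-9-8-11.

Yes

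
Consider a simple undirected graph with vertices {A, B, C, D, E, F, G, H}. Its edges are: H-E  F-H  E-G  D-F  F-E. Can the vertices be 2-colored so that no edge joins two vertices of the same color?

No

The cycle E-F-H-E has length 3, which is odd, so the graph is not bipartite.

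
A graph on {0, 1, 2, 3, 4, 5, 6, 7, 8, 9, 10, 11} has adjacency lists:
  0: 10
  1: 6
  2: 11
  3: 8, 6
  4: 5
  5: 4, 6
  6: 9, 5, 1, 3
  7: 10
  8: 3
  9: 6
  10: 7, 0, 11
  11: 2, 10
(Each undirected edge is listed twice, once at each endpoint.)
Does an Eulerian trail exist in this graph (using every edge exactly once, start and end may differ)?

Degrees: 0:1, 1:1, 2:1, 3:2, 4:1, 5:2, 6:4, 7:1, 8:1, 9:1, 10:3, 11:2
Odd-degree vertices: 0, 1, 2, 4, 7, 8, 9, 10 (8 total).
With 8 odd-degree vertices (more than two), no single trail can use every edge.

No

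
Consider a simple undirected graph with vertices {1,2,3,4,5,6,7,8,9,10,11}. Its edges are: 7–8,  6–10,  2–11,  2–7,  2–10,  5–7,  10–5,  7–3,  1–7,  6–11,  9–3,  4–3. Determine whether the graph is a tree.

No

The graph has 11 vertices and 12 edges.
Connected but with 12 > 10 edges, so it has a cycle and is not a tree.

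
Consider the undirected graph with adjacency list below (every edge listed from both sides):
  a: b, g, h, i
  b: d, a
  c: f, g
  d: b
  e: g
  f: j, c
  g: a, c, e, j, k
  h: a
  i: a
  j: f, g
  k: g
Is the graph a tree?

The graph has 11 vertices and 11 edges.
A tree on 11 vertices has exactly 10 edges; this graph has 11, so it contains a cycle and is not a tree.

No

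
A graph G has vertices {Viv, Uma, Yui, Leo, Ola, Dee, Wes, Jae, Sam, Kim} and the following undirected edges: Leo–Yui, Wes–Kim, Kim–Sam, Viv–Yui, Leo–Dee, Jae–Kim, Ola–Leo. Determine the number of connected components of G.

Component: {Uma}
Component: {Wes, Jae, Sam, Kim}
Component: {Viv, Yui, Leo, Ola, Dee}

3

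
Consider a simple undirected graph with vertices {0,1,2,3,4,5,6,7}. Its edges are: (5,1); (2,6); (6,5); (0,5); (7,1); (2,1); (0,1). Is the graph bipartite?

The cycle 5-0-1-5 has length 3, which is odd, so the graph is not bipartite.

No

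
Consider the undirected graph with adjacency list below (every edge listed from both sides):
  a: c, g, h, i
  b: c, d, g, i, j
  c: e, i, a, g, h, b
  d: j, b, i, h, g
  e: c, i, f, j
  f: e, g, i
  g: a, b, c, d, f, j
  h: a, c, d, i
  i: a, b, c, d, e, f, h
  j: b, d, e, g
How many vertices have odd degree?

4

Degrees: a:4, b:5, c:6, d:5, e:4, f:3, g:6, h:4, i:7, j:4
Odd-degree vertices: b, d, f, i.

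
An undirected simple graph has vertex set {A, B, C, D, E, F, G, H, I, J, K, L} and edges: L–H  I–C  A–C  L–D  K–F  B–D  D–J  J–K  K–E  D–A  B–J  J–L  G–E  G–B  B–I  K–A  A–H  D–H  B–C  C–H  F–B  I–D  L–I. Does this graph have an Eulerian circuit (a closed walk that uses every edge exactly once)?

Yes

Degrees: A:4, B:6, C:4, D:6, E:2, F:2, G:2, H:4, I:4, J:4, K:4, L:4
Every vertex has even degree and the edges form a single connected piece, so an Eulerian circuit exists.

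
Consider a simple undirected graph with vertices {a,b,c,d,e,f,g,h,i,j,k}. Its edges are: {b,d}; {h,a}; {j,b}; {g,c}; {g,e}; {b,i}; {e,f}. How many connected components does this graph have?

Component: {k}
Component: {a, h}
Component: {b, d, i, j}
Component: {c, e, f, g}

4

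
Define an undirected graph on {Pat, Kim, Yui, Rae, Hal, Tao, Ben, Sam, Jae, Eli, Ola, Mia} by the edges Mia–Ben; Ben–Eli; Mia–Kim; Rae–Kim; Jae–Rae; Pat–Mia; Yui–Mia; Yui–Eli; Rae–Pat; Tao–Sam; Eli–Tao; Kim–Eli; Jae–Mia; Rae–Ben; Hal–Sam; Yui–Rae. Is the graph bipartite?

Yes

Partition the vertices as {Rae, Sam, Eli, Ola, Mia} vs {Pat, Kim, Yui, Hal, Tao, Ben, Jae}. Each listed edge has one endpoint in each part, so the graph is bipartite.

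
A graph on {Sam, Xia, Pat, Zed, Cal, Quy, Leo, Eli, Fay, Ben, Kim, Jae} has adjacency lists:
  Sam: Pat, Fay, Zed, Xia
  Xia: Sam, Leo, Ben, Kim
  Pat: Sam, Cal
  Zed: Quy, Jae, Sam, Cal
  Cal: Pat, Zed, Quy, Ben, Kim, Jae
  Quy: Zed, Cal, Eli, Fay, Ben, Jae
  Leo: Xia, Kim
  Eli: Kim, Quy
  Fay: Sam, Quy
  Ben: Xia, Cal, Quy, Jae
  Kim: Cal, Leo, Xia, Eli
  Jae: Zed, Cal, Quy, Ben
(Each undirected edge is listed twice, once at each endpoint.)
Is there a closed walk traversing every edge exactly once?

Yes

Degrees: Sam:4, Xia:4, Pat:2, Zed:4, Cal:6, Quy:6, Leo:2, Eli:2, Fay:2, Ben:4, Kim:4, Jae:4
All degrees are even and the non-isolated vertices are connected — an Eulerian circuit exists.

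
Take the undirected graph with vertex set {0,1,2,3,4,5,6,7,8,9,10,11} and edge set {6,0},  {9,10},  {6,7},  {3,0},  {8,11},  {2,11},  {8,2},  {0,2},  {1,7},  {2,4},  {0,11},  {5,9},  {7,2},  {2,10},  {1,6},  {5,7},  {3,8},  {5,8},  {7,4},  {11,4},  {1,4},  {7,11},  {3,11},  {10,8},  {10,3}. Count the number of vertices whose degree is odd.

4

Degrees: 0:4, 1:3, 2:6, 3:4, 4:4, 5:3, 6:3, 7:6, 8:5, 9:2, 10:4, 11:6
Odd-degree vertices: 1, 5, 6, 8.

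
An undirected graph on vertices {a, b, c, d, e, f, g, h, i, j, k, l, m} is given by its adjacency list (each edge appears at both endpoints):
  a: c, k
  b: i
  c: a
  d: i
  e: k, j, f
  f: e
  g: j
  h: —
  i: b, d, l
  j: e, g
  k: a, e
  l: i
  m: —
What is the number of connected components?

4

Component: {h}
Component: {m}
Component: {b, d, i, l}
Component: {a, c, e, f, g, j, k}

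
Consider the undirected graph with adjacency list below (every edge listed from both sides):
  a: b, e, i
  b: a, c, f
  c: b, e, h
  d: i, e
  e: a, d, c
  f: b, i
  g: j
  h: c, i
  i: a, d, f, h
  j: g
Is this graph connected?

No

Component: {g, j}
Component: {a, b, c, d, e, f, h, i}
There are 2 separate components, so the graph is not connected.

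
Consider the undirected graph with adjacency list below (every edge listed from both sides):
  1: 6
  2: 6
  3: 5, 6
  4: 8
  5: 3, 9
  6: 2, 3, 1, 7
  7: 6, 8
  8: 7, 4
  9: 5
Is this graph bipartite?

Yes

A valid 2-coloring puts {5, 6, 8} on one side and {1, 2, 3, 4, 7, 9} on the other; every edge crosses between the two sides.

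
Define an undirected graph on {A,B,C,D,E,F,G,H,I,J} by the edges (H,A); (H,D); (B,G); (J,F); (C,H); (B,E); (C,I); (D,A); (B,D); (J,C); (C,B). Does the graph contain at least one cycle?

Yes

The graph has 10 vertices, 11 edges, and 1 connected component.
Since 11 > 10 - 1, a cycle must exist; for instance A-D-B-C-H-A.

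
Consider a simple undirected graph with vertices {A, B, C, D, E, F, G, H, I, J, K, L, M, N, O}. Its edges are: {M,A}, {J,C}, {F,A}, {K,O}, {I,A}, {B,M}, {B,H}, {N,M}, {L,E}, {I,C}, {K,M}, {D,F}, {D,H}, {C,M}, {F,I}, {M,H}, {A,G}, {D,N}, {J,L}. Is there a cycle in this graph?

Yes

|V| = 15, |E| = 19, number of components = 1.
Since 19 > 15 - 1, a cycle must exist; for instance A-M-C-I-A.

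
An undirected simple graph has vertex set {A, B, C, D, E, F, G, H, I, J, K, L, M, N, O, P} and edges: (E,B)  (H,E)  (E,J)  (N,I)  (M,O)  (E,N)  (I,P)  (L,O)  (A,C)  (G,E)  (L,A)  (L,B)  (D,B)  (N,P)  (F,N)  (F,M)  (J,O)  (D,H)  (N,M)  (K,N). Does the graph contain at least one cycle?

Yes

|V| = 16, |E| = 20, number of components = 1.
Since 20 > 16 - 1, a cycle must exist; for instance N-M-F-N.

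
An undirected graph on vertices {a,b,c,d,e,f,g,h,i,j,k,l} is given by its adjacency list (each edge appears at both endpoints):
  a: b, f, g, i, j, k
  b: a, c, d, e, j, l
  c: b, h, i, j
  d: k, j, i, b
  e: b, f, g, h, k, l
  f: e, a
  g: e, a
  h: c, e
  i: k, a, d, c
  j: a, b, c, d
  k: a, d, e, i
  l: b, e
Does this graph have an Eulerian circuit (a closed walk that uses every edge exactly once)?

Yes

Degrees: a:6, b:6, c:4, d:4, e:6, f:2, g:2, h:2, i:4, j:4, k:4, l:2
All degrees are even and the non-isolated vertices are connected — an Eulerian circuit exists.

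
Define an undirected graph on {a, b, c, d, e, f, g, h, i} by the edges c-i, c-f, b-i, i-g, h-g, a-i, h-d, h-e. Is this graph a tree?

|V| = 9, |E| = 8.
It is connected with exactly 8 edges, hence acyclic — it is a tree.

Yes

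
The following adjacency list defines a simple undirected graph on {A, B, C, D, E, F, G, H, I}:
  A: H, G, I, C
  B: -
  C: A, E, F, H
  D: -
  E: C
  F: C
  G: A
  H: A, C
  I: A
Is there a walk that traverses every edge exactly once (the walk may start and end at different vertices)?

No

Degrees: A:4, B:0, C:4, D:0, E:1, F:1, G:1, H:2, I:1
Odd-degree vertices: E, F, G, I (4 total).
An Eulerian trail requires 0 or 2 odd-degree vertices; here there are 4.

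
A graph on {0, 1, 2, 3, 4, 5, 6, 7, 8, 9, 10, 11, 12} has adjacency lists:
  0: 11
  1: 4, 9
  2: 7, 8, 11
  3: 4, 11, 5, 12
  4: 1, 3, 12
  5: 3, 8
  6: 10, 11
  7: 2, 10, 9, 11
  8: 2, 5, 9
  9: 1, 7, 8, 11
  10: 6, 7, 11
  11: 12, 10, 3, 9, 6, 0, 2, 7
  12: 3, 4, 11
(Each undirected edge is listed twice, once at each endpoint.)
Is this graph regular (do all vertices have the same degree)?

Degrees: 0:1, 1:2, 2:3, 3:4, 4:3, 5:2, 6:2, 7:4, 8:3, 9:4, 10:3, 11:8, 12:3
Degrees are not all equal (e.g. deg(0)=1 but deg(11)=8); not regular.

No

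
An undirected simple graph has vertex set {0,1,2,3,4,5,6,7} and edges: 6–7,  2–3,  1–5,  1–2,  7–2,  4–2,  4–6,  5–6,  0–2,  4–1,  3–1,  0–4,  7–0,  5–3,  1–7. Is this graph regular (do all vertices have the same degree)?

Degrees: 0:3, 1:5, 2:5, 3:3, 4:4, 5:3, 6:3, 7:4
Degrees are not all equal (e.g. deg(0)=3 but deg(1)=5); not regular.

No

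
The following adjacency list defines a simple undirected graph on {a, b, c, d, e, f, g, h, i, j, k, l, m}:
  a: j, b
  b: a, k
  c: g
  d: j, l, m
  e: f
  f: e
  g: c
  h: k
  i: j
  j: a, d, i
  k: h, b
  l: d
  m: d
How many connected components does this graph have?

3

Component: {c, g}
Component: {e, f}
Component: {a, b, d, h, i, j, k, l, m}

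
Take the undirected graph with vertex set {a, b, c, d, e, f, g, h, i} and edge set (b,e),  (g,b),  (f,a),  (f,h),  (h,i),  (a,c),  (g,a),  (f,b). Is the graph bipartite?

Yes

Color {c, d, e, f, g, i} black and {a, b, h} white. No edge joins two same-colored vertices, so the graph is bipartite.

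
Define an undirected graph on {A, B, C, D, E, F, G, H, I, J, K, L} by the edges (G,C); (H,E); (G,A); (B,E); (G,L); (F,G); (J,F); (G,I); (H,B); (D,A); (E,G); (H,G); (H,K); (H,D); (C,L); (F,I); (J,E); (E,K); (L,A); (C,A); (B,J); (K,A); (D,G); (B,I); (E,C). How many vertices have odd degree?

Degrees: A:5, B:4, C:4, D:3, E:6, F:3, G:8, H:5, I:3, J:3, K:3, L:3
Odd-degree vertices: A, D, F, H, I, J, K, L.

8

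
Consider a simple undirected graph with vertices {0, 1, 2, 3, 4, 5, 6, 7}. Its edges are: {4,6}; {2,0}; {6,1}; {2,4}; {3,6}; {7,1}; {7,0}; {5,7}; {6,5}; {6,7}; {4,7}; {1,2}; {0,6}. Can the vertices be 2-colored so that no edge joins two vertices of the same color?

The cycle 1-6-7-1 has length 3, which is odd, so the graph is not bipartite.

No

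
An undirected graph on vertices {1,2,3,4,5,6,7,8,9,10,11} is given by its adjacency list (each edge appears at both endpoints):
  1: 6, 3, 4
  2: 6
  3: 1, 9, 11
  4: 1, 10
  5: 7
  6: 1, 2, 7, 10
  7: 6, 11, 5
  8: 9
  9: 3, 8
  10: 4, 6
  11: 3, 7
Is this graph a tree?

The graph has 11 vertices and 12 edges.
Connected but with 12 > 10 edges, so it has a cycle and is not a tree.

No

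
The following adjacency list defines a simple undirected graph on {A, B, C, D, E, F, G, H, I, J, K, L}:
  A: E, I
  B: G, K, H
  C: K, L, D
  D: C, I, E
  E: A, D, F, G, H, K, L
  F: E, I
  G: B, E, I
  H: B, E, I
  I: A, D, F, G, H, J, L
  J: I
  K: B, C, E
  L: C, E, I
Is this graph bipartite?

Partition the vertices as {B, C, E, I} vs {A, D, F, G, H, J, K, L}. Each listed edge has one endpoint in each part, so the graph is bipartite.

Yes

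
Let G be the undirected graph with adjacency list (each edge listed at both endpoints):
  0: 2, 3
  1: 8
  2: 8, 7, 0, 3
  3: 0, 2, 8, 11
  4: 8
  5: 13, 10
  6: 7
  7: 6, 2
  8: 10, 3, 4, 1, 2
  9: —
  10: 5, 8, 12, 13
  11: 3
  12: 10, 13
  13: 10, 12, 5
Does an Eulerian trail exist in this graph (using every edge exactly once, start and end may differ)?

No

Degrees: 0:2, 1:1, 2:4, 3:4, 4:1, 5:2, 6:1, 7:2, 8:5, 9:0, 10:4, 11:1, 12:2, 13:3
Odd-degree vertices: 1, 4, 6, 8, 11, 13 (6 total).
An Eulerian trail requires 0 or 2 odd-degree vertices; here there are 6.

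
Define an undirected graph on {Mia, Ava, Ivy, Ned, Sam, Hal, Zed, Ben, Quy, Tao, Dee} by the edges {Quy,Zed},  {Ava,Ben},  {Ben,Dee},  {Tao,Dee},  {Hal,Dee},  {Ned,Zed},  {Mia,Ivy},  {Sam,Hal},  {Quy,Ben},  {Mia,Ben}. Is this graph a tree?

The graph has 11 vertices and 10 edges.
It is connected with exactly 10 edges, hence acyclic — it is a tree.

Yes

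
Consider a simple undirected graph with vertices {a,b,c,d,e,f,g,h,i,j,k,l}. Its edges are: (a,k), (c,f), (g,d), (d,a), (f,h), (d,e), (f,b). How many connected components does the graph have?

Component: {i}
Component: {j}
Component: {l}
Component: {b, c, f, h}
Component: {a, d, e, g, k}

5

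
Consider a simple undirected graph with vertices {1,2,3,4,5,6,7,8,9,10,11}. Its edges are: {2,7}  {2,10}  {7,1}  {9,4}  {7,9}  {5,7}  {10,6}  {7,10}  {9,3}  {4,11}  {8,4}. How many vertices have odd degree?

10

Degrees: 1:1, 2:2, 3:1, 4:3, 5:1, 6:1, 7:5, 8:1, 9:3, 10:3, 11:1
Odd-degree vertices: 1, 3, 4, 5, 6, 7, 8, 9, 10, 11.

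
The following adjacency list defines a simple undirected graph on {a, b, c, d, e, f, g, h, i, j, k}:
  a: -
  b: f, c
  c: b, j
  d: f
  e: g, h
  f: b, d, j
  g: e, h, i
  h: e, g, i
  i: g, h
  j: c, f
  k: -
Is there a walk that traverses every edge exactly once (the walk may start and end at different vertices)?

Degrees: a:0, b:2, c:2, d:1, e:2, f:3, g:3, h:3, i:2, j:2, k:0
Odd-degree vertices: d, f, g, h (4 total).
An Eulerian trail requires 0 or 2 odd-degree vertices; here there are 4.

No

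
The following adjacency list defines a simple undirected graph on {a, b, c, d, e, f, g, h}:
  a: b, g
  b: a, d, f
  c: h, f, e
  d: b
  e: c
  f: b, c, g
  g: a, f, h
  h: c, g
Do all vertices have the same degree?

Degrees: a:2, b:3, c:3, d:1, e:1, f:3, g:3, h:2
Degrees are not all equal (e.g. deg(d)=1 but deg(b)=3); not regular.

No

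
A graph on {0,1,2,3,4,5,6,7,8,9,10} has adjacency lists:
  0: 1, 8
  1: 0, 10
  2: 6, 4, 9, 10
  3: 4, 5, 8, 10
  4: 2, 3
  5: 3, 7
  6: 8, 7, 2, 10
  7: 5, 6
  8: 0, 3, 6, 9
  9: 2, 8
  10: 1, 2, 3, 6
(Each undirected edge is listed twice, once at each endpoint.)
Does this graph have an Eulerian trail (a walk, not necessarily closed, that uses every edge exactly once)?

Yes

Degrees: 0:2, 1:2, 2:4, 3:4, 4:2, 5:2, 6:4, 7:2, 8:4, 9:2, 10:4
Odd-degree vertices: none (0 total).
The non-isolated vertices are connected and exactly 0 have odd degree, so an Eulerian trail exists.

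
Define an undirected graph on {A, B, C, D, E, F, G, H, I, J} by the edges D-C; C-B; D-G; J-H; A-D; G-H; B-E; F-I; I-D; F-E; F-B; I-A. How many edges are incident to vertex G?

2

Neighbors of G: D, H.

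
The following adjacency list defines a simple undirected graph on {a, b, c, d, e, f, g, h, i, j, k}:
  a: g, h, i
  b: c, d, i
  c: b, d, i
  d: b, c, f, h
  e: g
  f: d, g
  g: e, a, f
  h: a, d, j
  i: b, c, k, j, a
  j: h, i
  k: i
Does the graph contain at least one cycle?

|V| = 11, |E| = 15, number of components = 1.
One cycle is i-b-c-i.

Yes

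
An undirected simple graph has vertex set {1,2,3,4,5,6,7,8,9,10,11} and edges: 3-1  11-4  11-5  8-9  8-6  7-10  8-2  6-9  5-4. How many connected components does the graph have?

Component: {1, 3}
Component: {7, 10}
Component: {4, 5, 11}
Component: {2, 6, 8, 9}

4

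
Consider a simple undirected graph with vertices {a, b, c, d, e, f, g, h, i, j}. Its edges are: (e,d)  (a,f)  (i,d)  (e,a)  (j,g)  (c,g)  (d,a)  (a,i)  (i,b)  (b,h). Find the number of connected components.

Component: {c, g, j}
Component: {a, b, d, e, f, h, i}

2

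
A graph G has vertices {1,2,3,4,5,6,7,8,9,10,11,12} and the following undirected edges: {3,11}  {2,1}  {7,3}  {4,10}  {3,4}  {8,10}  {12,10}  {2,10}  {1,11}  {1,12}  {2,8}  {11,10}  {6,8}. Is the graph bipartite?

The cycle 10-8-2-10 has length 3, which is odd, so the graph is not bipartite.

No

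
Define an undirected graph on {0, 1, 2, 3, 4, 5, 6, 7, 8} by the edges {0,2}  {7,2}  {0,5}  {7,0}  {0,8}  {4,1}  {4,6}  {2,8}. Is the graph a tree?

No

|V| = 9, |E| = 8.
It is not connected, so it is not a tree.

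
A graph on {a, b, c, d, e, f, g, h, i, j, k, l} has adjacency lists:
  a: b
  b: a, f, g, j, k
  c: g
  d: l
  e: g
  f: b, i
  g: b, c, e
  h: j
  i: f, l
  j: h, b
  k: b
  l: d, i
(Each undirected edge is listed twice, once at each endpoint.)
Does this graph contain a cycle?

The graph has 12 vertices, 11 edges, and 1 connected component.
Since 11 = 12 - 1, the graph is a forest and contains no cycle.

No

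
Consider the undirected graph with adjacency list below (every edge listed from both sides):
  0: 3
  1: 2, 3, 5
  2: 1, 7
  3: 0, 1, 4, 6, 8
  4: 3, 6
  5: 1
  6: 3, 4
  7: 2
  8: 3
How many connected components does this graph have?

1

Component: {0, 1, 2, 3, 4, 5, 6, 7, 8}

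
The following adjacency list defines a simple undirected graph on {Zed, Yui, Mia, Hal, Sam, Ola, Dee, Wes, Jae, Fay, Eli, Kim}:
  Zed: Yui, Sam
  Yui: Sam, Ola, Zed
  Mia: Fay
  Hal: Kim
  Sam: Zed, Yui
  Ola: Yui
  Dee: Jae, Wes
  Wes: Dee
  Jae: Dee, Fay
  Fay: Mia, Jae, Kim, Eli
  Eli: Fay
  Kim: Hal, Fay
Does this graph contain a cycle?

Yes

|V| = 12, |E| = 11, number of components = 2.
Since 11 > 12 - 2, a cycle must exist; for instance Zed-Yui-Sam-Zed.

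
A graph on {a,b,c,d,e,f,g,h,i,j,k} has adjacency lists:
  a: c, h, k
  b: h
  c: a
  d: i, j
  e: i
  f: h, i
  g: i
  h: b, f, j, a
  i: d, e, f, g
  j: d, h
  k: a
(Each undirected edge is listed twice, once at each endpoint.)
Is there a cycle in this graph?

|V| = 11, |E| = 11, number of components = 1.
Since 11 > 11 - 1, a cycle must exist; for instance h-f-i-d-j-h.

Yes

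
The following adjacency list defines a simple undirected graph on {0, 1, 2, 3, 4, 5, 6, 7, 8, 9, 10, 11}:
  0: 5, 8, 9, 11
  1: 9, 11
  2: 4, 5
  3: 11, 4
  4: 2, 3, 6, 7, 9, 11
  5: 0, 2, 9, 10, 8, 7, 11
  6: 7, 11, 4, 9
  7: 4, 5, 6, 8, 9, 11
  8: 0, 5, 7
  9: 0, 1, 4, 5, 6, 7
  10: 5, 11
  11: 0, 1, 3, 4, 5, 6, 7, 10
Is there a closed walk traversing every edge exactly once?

Degrees: 0:4, 1:2, 2:2, 3:2, 4:6, 5:7, 6:4, 7:6, 8:3, 9:6, 10:2, 11:8
5, 8 have odd degree; an Eulerian circuit needs every degree to be even, so none exists.

No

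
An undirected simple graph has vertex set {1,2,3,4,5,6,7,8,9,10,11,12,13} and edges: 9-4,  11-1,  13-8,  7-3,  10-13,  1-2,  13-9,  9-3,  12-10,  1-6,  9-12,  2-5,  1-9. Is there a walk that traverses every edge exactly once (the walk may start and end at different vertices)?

No

Degrees: 1:4, 2:2, 3:2, 4:1, 5:1, 6:1, 7:1, 8:1, 9:5, 10:2, 11:1, 12:2, 13:3
Odd-degree vertices: 4, 5, 6, 7, 8, 9, 11, 13 (8 total).
An Eulerian trail requires 0 or 2 odd-degree vertices; here there are 8.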